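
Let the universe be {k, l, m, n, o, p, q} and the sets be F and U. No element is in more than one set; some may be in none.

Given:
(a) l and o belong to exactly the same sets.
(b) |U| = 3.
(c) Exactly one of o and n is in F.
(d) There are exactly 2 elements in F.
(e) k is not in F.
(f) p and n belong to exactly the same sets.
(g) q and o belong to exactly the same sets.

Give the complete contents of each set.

From (e): k ∉ F.
Suppose k ∈ U: no assignment then satisfies all the clues, so k ∉ U.

F = {n, p}; U = {l, o, q}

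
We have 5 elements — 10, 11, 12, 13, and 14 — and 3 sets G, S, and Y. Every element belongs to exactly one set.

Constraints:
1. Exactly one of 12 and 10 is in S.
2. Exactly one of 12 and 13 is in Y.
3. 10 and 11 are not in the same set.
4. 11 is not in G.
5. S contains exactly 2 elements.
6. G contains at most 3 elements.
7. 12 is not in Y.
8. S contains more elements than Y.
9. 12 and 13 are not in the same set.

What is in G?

G = {10, 14}

From (4): 11 ∉ G.
From (7): 12 ∉ Y.
(2) (exactly one): 13 ∈ Y.
Suppose 10 ∉ G: no assignment then satisfies all the clues, so 10 ∈ G.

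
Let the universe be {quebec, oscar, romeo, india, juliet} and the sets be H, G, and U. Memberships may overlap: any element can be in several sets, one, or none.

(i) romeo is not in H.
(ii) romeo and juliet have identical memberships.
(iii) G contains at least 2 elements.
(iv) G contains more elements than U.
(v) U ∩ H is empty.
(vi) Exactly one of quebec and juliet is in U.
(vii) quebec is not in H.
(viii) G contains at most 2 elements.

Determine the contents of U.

From (i): romeo ∉ H.
From (vii): quebec ∉ H.
(ii): juliet matches romeo: juliet ∉ H.
Suppose quebec ∉ U: no assignment then satisfies all the clues, so quebec ∈ U.

U = {quebec}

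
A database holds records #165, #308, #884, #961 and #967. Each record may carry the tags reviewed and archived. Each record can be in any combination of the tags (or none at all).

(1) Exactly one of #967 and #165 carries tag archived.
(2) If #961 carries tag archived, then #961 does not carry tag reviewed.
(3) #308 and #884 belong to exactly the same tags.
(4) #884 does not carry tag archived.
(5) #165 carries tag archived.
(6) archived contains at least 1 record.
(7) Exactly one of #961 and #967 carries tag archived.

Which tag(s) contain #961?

From (4): #884 ∉ archived.
From (5): #165 ∈ archived.
(1) (exactly one): #967 ∉ archived.
(3): #308 matches #884: #308 ∉ archived.
(7) (exactly one): #961 ∈ archived.
(2): #961 ∉ reviewed.

#961: archived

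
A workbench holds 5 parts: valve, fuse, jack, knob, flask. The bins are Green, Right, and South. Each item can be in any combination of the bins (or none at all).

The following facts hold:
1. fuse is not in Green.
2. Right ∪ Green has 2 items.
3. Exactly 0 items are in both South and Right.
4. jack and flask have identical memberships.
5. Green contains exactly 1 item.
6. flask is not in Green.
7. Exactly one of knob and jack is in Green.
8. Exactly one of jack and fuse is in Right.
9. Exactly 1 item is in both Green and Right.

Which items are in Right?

Right = {fuse, knob}

From (1): fuse ∉ Green.
From (6): flask ∉ Green.
(4): jack matches flask: jack ∉ Green.
(7) (exactly one): knob ∈ Green.
(5): Green already has 1, so the rest are out.
Suppose valve ∈ Right: no assignment then satisfies all the clues, so valve ∉ Right.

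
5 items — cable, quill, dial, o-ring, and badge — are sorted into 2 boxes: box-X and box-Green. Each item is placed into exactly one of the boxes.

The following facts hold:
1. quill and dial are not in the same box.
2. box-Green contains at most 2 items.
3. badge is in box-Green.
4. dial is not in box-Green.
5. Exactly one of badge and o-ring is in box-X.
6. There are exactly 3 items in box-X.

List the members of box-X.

box-X = {cable, dial, o-ring}

From (3): badge ∈ box-Green.
From (4): dial ∉ box-Green.
(5) (exactly one): o-ring ∈ box-X.
Only one box left: dial ∈ box-X.
(1): quill ∉ box-X.
(6): only 3 candidates remain for box-X, so all are in.
Only one box left: quill ∈ box-Green.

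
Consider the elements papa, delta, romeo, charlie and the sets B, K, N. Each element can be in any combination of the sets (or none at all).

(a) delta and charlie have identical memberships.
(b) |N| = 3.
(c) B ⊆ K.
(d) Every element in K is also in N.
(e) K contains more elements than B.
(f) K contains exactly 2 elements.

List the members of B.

B = {}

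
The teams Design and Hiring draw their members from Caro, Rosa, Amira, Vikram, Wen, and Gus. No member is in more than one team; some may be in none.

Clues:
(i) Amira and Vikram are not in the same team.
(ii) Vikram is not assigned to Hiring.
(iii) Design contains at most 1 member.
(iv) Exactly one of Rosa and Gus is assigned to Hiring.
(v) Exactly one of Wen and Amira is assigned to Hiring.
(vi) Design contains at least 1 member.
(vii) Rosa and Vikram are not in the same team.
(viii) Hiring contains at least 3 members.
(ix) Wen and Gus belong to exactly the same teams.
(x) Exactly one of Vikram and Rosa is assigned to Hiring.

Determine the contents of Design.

From (ii): Vikram ∉ Hiring.
(x) (exactly one): Rosa ∈ Hiring.
(iv) (exactly one): Gus ∉ Hiring.
(ix): Wen matches Gus: Wen ∉ Hiring.
(v) (exactly one): Amira ∈ Hiring.
(viii): only 3 candidates remain for Hiring, so all are in.
Suppose Vikram ∉ Design: no assignment then satisfies all the clues, so Vikram ∈ Design.

Design = {Vikram}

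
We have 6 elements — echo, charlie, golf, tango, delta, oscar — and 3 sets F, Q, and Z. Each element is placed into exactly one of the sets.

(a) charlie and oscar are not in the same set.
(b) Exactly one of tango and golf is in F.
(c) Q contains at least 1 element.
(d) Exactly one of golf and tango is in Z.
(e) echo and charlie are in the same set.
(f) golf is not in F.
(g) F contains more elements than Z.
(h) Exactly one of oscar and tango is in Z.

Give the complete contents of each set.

F = {charlie, echo, tango}; Q = {delta}; Z = {golf, oscar}

From (f): golf ∉ F.
(b) (exactly one): tango ∈ F.
(d) (exactly one): golf ∈ Z.
(h) (exactly one): oscar ∈ Z.
(a): charlie ∉ Z.
(e): echo matches charlie: echo ∉ Z.
Suppose echo ∉ F: no assignment then satisfies all the clues, so echo ∈ F.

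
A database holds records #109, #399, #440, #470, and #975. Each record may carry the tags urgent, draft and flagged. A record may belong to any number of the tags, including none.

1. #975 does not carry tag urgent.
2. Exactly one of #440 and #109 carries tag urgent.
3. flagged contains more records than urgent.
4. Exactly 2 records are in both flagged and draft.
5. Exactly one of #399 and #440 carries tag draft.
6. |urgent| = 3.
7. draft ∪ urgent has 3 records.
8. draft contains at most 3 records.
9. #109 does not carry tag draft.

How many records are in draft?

From (1): #975 ∉ urgent.
From (9): #109 ∉ draft.
Suppose #399 ∉ urgent: no assignment then satisfies all the clues, so #399 ∈ urgent.

2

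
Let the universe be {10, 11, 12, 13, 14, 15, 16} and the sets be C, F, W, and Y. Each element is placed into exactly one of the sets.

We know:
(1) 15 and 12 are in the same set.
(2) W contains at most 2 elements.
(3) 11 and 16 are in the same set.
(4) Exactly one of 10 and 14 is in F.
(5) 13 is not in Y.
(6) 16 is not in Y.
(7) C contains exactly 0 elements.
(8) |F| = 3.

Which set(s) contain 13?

From (5): 13 ∉ Y.
From (6): 16 ∉ Y.
(3): 11 matches 16: 11 ∉ Y.
(7): C already has 0, so the rest are out.
Suppose 13 ∈ F: no assignment then satisfies all the clues, so 13 ∉ F.

13: W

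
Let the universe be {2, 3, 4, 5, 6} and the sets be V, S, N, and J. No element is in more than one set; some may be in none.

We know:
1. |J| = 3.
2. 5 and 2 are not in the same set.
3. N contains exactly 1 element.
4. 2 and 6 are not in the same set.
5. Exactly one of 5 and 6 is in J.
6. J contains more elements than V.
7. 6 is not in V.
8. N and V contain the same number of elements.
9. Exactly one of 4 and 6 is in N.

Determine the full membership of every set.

V = {2}; S = {}; N = {6}; J = {3, 4, 5}

From (7): 6 ∉ V.
Suppose 2 ∉ V: no assignment then satisfies all the clues, so 2 ∈ V.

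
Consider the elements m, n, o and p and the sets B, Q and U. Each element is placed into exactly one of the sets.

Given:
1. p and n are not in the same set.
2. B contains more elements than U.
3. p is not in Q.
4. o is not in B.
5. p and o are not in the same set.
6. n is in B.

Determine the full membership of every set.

From (3): p ∉ Q.
From (4): o ∉ B.
From (6): n ∈ B.
(1): p ∉ B.
Only one set left: p ∈ U.
(5): o ∉ U.
Only one set left: o ∈ Q.
Suppose m ∉ B: no assignment then satisfies all the clues, so m ∈ B.

B = {m, n}; Q = {o}; U = {p}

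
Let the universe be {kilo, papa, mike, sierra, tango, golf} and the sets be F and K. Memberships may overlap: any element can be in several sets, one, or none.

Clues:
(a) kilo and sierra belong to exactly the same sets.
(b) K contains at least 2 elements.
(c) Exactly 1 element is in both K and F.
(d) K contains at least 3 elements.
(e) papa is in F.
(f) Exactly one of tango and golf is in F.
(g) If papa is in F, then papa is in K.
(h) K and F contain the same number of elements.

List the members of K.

K = {kilo, papa, sierra}

From (e): papa ∈ F.
(g): papa ∈ K.
Suppose kilo ∉ K: no assignment then satisfies all the clues, so kilo ∈ K.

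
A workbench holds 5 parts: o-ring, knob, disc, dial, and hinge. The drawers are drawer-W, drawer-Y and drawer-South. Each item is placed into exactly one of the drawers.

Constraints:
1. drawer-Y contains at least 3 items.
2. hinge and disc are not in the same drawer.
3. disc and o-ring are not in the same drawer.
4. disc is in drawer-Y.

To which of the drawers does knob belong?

From (4): disc ∈ drawer-Y.
(2): hinge ∉ drawer-Y.
(3): o-ring ∉ drawer-Y.
(1): only 3 candidates remain for drawer-Y, so all are in.

knob: drawer-Y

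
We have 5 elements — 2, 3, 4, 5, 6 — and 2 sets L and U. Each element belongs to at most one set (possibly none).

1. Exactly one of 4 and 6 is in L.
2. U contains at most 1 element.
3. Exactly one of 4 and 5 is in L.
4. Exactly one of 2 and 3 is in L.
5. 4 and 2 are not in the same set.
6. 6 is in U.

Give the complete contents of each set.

L = {3, 4}; U = {6}

From (6): 6 ∈ U.
(1) (exactly one): 4 ∈ L.
(2): U already has 1, so the rest are out.
(3) (exactly one): 5 ∉ L.
(5): 2 ∉ L.
(4) (exactly one): 3 ∈ L.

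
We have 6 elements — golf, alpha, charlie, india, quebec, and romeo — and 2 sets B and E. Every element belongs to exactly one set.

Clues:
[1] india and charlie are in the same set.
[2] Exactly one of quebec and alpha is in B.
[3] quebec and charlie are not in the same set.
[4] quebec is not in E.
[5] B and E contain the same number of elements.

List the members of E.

E = {alpha, charlie, india}

From (4): quebec ∉ E.
Only one set left: quebec ∈ B.
(2) (exactly one): alpha ∉ B.
(3): charlie ∉ B.
Only one set left: alpha ∈ E.
Only one set left: charlie ∈ E.
(1): india matches charlie: india ∉ B.
(1): india matches charlie: india ∈ E.
Suppose golf ∈ E: no assignment then satisfies all the clues, so golf ∉ E.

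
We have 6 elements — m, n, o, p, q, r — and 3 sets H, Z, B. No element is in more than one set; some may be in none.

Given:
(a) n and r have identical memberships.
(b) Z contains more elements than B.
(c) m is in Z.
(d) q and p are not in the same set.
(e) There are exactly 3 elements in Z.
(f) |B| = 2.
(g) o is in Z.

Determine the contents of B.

B = {n, r}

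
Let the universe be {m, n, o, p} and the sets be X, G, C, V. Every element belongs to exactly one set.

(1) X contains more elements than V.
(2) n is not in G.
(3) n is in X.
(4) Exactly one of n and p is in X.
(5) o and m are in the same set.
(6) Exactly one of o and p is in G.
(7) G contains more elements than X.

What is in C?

C = {p}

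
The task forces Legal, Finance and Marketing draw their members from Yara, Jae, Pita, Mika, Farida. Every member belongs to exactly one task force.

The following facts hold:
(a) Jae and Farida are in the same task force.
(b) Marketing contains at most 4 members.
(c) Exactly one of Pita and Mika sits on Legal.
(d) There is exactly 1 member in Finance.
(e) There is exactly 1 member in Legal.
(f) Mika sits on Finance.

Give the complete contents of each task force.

Legal = {Pita}; Finance = {Mika}; Marketing = {Farida, Jae, Yara}

From (f): Mika ∈ Finance.
(c) (exactly one): Pita ∈ Legal.
(d): Finance already has 1, so the rest are out.
(e): Legal already has 1, so the rest are out.
Only one task force left: Yara ∈ Marketing.
Only one task force left: Jae ∈ Marketing.
Only one task force left: Farida ∈ Marketing.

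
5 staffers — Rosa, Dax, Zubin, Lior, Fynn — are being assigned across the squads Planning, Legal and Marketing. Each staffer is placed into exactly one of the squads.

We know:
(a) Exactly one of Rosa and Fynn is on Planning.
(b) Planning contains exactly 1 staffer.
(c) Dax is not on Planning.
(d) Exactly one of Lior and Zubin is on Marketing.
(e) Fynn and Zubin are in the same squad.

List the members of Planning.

Planning = {Rosa}

From (c): Dax ∉ Planning.
Suppose Rosa ∉ Planning: no assignment then satisfies all the clues, so Rosa ∈ Planning.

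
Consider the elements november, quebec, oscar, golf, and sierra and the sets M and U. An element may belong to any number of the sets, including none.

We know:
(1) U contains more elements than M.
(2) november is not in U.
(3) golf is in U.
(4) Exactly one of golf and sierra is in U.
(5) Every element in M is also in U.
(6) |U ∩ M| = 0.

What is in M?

M = {}

From (2): november ∉ U.
From (3): golf ∈ U.
(4) (exactly one): sierra ∉ U.
(5) contrapositive: november ∉ M.
(5) contrapositive: sierra ∉ M.
Suppose quebec ∈ M: no assignment then satisfies all the clues, so quebec ∉ M.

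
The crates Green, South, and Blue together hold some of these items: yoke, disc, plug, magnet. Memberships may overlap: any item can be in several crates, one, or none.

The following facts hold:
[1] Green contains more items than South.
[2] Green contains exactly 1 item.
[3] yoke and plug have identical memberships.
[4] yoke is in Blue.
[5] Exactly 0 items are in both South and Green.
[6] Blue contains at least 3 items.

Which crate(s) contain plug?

plug: Blue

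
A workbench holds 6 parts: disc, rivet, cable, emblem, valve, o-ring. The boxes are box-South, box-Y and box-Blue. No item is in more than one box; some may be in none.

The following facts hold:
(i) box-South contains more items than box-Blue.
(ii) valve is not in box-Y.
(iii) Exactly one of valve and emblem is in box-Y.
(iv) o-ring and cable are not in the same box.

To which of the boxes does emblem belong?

emblem: box-Y

From (ii): valve ∉ box-Y.
(iii) (exactly one): emblem ∈ box-Y.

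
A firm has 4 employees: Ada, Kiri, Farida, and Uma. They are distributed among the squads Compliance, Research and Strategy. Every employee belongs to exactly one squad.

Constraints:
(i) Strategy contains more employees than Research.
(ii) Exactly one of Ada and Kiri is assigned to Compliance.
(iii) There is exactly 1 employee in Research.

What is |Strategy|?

2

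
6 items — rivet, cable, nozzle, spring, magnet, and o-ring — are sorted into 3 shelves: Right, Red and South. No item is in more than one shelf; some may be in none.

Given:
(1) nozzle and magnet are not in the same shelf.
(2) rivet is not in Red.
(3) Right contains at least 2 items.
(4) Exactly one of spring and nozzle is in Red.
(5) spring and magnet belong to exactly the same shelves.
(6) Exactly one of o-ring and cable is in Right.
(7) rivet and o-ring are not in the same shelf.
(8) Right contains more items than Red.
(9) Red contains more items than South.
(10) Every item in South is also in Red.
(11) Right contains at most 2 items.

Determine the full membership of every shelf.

Right = {cable, rivet}; Red = {nozzle}; South = {}

From (2): rivet ∉ Red.
(10) contrapositive: rivet ∉ South.
Suppose rivet ∉ Right: no assignment then satisfies all the clues, so rivet ∈ Right.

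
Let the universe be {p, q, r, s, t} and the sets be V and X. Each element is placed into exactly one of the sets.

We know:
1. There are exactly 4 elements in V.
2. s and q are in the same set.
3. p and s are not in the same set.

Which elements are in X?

X = {p}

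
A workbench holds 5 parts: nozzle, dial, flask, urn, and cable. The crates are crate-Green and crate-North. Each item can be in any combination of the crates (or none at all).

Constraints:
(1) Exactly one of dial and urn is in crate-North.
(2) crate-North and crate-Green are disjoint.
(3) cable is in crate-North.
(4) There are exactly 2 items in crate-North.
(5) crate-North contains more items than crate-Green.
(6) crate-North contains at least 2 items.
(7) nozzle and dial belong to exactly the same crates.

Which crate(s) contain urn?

urn: crate-North

From (3): cable ∈ crate-North.
(2) (disjoint): cable ∉ crate-Green.
Suppose urn ∈ crate-Green: no assignment then satisfies all the clues, so urn ∉ crate-Green.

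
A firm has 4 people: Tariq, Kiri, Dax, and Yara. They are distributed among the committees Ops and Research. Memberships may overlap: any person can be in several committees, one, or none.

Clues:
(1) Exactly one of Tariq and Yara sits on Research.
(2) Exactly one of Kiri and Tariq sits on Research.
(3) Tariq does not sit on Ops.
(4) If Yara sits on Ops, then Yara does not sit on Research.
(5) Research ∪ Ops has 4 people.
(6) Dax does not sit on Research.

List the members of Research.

From (3): Tariq ∉ Ops.
From (6): Dax ∉ Research.
Suppose Tariq ∉ Research: no assignment then satisfies all the clues, so Tariq ∈ Research.

Research = {Tariq}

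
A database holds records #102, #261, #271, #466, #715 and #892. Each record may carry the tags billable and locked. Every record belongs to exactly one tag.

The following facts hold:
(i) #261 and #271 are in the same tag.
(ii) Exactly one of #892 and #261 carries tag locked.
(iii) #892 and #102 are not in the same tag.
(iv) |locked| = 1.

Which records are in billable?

billable = {#102, #261, #271, #466, #715}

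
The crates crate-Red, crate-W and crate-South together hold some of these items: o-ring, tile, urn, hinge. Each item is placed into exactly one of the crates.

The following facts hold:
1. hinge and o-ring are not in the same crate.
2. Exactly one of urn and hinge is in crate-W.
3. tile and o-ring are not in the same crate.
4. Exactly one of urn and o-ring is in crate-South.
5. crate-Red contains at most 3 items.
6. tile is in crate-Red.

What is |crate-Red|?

2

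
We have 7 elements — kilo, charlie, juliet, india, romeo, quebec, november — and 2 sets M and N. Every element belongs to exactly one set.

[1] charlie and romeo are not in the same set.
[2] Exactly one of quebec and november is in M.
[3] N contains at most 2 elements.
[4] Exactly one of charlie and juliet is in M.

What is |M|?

5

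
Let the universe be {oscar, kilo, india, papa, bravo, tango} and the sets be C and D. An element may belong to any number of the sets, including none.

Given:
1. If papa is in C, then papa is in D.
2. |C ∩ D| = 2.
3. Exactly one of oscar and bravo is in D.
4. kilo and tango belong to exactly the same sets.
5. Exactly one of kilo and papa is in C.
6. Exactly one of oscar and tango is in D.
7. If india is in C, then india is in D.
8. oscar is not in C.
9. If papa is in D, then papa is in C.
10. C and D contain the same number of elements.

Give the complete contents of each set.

C = {bravo, india, papa}; D = {india, oscar, papa}

From (8): oscar ∉ C.
Suppose oscar ∉ D: no assignment then satisfies all the clues, so oscar ∈ D.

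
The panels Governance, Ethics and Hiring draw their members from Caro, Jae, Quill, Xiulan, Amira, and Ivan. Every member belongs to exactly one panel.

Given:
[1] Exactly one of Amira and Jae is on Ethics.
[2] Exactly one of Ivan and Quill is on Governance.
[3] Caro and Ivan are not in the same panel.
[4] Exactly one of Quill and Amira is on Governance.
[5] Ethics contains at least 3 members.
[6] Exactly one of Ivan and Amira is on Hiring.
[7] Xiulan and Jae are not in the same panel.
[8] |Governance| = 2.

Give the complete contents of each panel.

Governance = {Jae, Quill}; Ethics = {Amira, Caro, Xiulan}; Hiring = {Ivan}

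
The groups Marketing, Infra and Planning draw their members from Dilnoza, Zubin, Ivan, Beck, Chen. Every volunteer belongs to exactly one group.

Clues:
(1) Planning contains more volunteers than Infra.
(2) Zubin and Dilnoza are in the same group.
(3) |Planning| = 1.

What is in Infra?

Infra = {}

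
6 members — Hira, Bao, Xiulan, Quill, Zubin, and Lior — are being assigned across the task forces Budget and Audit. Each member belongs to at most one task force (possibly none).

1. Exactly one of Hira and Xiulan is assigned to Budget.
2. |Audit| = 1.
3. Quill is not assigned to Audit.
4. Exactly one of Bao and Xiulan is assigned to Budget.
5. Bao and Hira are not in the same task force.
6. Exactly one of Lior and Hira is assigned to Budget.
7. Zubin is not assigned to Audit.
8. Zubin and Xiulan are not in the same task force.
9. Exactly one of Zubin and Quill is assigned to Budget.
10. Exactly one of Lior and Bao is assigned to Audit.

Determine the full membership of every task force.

From (3): Quill ∉ Audit.
From (7): Zubin ∉ Audit.
Suppose Hira ∈ Budget: no assignment then satisfies all the clues, so Hira ∉ Budget.

Budget = {Lior, Quill, Xiulan}; Audit = {Bao}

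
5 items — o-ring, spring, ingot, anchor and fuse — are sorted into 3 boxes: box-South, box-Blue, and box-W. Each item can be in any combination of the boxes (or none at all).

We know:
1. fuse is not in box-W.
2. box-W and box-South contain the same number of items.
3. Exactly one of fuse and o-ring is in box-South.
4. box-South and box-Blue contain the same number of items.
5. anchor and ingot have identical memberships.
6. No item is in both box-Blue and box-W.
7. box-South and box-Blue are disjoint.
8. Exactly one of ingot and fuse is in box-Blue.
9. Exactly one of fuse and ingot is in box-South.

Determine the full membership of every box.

box-South = {fuse, spring}; box-Blue = {anchor, ingot}; box-W = {o-ring, spring}

From (1): fuse ∉ box-W.
Suppose o-ring ∈ box-South: no assignment then satisfies all the clues, so o-ring ∉ box-South.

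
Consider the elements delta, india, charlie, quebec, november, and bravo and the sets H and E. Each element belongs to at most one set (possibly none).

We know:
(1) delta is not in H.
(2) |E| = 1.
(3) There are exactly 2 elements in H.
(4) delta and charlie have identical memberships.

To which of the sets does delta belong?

delta: none

From (1): delta ∉ H.
(4): charlie matches delta: charlie ∉ H.
Suppose delta ∈ E: no assignment then satisfies all the clues, so delta ∉ E.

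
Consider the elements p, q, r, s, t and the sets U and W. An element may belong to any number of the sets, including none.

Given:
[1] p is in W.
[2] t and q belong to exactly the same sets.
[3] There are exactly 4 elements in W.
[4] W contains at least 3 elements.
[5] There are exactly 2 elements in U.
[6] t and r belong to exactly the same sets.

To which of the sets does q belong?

q: W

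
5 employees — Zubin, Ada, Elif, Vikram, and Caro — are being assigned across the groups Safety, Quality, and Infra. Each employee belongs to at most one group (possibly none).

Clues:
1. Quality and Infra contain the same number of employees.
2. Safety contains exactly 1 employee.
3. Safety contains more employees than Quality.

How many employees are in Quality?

0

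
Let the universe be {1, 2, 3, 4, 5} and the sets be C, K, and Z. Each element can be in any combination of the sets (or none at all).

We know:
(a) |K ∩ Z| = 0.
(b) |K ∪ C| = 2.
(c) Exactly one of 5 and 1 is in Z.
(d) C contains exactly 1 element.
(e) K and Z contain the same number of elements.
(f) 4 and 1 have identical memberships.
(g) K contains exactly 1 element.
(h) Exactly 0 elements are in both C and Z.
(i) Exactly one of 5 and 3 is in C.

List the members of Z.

Z = {5}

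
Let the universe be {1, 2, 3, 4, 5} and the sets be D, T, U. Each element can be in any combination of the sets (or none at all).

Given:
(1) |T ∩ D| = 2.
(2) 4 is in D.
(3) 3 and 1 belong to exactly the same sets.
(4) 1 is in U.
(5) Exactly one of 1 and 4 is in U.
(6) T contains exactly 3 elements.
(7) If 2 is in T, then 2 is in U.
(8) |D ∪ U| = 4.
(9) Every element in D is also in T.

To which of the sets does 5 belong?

5: T

From (2): 4 ∈ D.
From (4): 1 ∈ U.
(3): 3 matches 1: 3 ∈ U.
(5) (exactly one): 4 ∉ U.
(9) with 4 ∈ D: 4 ∈ T.
Suppose 5 ∈ D: no assignment then satisfies all the clues, so 5 ∉ D.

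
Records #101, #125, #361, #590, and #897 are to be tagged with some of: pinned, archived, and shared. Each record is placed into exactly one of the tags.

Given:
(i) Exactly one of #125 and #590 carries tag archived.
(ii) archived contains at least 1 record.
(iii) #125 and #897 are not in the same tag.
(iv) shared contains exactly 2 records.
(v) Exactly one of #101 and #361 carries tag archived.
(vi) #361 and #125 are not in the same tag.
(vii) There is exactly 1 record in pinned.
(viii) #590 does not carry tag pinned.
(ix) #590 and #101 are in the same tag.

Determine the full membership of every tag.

pinned = {#125}; archived = {#101, #590}; shared = {#361, #897}

From (viii): #590 ∉ pinned.
(ix): #101 matches #590: #101 ∉ pinned.
Suppose #101 ∉ archived: no assignment then satisfies all the clues, so #101 ∈ archived.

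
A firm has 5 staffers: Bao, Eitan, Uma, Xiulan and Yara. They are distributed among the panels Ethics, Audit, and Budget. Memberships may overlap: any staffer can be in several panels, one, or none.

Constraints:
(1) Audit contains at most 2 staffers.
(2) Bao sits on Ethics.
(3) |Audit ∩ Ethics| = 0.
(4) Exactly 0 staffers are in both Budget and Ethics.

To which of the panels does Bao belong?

From (2): Bao ∈ Ethics.
Suppose Bao ∈ Audit: no assignment then satisfies all the clues, so Bao ∉ Audit.

Bao: Ethics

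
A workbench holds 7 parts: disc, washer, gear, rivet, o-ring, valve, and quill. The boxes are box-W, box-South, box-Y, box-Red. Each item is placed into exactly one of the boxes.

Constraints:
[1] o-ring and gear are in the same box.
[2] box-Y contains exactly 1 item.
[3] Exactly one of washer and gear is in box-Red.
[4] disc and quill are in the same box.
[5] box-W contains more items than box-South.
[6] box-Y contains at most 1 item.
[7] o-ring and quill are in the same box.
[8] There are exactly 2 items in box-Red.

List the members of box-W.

box-W = {disc, gear, o-ring, quill}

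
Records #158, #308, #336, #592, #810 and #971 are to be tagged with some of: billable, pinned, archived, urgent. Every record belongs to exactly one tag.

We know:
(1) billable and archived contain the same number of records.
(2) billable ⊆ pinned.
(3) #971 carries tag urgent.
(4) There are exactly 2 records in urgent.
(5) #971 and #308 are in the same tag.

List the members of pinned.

pinned = {#158, #336, #592, #810}

From (3): #971 ∈ urgent.
(5): #308 matches #971: #308 ∉ billable.
(5): #308 matches #971: #308 ∉ pinned.
(5): #308 matches #971: #308 ∉ archived.
(5): #308 matches #971: #308 ∈ urgent.
(4): urgent already has 2, so the rest are out.
Suppose #158 ∉ pinned: no assignment then satisfies all the clues, so #158 ∈ pinned.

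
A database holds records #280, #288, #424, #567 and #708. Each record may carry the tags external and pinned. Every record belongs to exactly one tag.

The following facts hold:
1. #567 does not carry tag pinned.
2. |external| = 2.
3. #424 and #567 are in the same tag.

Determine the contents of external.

From (1): #567 ∉ pinned.
(3): #424 matches #567: #424 ∉ pinned.
Only one tag left: #424 ∈ external.
Only one tag left: #567 ∈ external.
(2): external already has 2, so the rest are out.
Only one tag left: #280 ∈ pinned.
Only one tag left: #288 ∈ pinned.
Only one tag left: #708 ∈ pinned.

external = {#424, #567}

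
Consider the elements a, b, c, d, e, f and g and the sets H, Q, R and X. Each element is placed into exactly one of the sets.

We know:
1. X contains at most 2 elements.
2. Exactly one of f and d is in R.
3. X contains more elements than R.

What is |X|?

2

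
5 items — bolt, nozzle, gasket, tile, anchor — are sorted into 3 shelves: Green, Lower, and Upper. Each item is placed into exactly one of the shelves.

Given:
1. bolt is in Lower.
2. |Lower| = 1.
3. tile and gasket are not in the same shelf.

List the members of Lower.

From (1): bolt ∈ Lower.
(2): Lower already has 1, so the rest are out.

Lower = {bolt}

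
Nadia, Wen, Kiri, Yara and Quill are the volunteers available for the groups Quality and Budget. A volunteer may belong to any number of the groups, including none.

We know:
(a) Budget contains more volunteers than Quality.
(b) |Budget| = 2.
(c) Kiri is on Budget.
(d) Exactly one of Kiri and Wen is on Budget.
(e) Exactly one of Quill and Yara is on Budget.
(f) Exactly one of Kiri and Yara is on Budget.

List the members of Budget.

Budget = {Kiri, Quill}

From (c): Kiri ∈ Budget.
(d) (exactly one): Wen ∉ Budget.
(f) (exactly one): Yara ∉ Budget.
(e) (exactly one): Quill ∈ Budget.
(b): Budget already has 2, so the rest are out.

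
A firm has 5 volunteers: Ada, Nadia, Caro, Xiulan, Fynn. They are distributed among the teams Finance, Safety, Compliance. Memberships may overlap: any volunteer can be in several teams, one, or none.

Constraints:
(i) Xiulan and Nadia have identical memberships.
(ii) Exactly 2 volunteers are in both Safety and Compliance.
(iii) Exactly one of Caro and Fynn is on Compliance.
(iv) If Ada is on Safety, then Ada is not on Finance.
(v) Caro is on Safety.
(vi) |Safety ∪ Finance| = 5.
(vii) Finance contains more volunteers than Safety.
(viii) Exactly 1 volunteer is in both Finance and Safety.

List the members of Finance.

Finance = {Caro, Fynn, Nadia, Xiulan}

From (v): Caro ∈ Safety.
Suppose Ada ∈ Finance: no assignment then satisfies all the clues, so Ada ∉ Finance.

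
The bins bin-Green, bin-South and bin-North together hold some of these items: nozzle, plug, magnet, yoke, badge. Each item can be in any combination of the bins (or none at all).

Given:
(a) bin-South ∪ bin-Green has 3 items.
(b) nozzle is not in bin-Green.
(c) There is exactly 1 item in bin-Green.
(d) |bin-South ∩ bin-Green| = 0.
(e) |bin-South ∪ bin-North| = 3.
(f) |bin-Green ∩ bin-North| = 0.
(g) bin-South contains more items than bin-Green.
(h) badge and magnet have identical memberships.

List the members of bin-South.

From (b): nozzle ∉ bin-Green.
Suppose nozzle ∈ bin-South: no assignment then satisfies all the clues, so nozzle ∉ bin-South.

bin-South = {badge, magnet}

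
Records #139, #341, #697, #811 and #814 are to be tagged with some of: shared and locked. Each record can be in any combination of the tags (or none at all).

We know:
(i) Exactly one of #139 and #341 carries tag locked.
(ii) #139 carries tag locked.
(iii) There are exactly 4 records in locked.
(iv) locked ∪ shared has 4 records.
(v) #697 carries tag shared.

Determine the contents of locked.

locked = {#139, #697, #811, #814}

From (ii): #139 ∈ locked.
From (v): #697 ∈ shared.
(i) (exactly one): #341 ∉ locked.
(iii): only 4 candidates remain for locked, so all are in.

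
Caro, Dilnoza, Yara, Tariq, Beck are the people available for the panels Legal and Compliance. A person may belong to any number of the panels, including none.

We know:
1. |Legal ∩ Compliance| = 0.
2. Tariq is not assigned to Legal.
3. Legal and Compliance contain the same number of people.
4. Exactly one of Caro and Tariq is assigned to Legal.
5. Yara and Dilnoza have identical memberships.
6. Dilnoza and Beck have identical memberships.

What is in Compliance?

Compliance = {Tariq}

From (2): Tariq ∉ Legal.
(4) (exactly one): Caro ∈ Legal.
Suppose Caro ∈ Compliance: no assignment then satisfies all the clues, so Caro ∉ Compliance.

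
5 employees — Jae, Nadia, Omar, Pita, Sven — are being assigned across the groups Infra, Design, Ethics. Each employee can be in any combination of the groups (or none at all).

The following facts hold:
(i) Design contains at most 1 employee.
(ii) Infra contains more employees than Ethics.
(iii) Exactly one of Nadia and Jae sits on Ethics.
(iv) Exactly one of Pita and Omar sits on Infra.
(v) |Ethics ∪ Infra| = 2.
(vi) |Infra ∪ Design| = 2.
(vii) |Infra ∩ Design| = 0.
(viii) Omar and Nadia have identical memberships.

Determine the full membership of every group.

Infra = {Jae, Pita}; Design = {}; Ethics = {Jae}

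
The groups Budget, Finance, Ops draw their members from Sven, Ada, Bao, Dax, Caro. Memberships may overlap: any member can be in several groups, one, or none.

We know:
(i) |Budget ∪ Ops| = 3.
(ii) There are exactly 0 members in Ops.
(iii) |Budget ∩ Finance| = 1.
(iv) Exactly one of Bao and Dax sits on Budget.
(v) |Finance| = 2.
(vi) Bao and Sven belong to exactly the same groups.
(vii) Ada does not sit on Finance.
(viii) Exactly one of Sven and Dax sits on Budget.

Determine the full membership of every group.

Budget = {Bao, Caro, Sven}; Finance = {Caro, Dax}; Ops = {}

From (vii): Ada ∉ Finance.
(ii): Ops already has 0, so the rest are out.
Suppose Sven ∉ Budget: no assignment then satisfies all the clues, so Sven ∈ Budget.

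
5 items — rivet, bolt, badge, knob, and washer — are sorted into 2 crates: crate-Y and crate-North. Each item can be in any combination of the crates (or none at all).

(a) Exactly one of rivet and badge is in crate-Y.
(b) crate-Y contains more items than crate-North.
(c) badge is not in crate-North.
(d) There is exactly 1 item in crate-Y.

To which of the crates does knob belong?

From (c): badge ∉ crate-North.
Suppose knob ∈ crate-Y: no assignment then satisfies all the clues, so knob ∉ crate-Y.

knob: none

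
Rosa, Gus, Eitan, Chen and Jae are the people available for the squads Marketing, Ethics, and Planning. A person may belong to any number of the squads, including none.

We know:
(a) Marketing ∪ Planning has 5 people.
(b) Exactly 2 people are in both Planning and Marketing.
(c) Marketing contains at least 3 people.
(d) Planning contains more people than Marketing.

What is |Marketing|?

3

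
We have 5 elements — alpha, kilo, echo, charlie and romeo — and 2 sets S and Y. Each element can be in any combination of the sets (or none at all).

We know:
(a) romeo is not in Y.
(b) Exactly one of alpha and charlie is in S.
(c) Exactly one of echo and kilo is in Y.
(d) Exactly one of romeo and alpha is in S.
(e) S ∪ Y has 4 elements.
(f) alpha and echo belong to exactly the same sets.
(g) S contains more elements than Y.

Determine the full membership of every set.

S = {alpha, echo, kilo}; Y = {charlie, kilo}

From (a): romeo ∉ Y.
Suppose alpha ∉ S: no assignment then satisfies all the clues, so alpha ∈ S.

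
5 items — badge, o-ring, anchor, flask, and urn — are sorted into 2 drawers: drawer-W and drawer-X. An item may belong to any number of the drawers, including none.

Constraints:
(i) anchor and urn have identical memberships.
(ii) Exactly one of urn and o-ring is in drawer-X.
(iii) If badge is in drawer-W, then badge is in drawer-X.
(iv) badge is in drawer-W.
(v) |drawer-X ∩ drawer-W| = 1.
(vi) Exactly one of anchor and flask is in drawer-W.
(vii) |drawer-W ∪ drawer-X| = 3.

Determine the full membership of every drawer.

From (iv): badge ∈ drawer-W.
(iii): badge ∈ drawer-X.
Suppose o-ring ∈ drawer-W: no assignment then satisfies all the clues, so o-ring ∉ drawer-W.

drawer-W = {badge, flask}; drawer-X = {badge, o-ring}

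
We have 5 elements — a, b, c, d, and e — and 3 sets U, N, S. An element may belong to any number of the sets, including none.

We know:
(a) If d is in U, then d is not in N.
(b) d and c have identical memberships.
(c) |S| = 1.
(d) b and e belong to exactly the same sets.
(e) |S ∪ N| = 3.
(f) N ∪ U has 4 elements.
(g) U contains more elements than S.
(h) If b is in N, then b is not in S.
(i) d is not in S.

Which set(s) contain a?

From (i): d ∉ S.
(b): c matches d: c ∉ S.
Suppose a ∈ U: no assignment then satisfies all the clues, so a ∉ U.

a: S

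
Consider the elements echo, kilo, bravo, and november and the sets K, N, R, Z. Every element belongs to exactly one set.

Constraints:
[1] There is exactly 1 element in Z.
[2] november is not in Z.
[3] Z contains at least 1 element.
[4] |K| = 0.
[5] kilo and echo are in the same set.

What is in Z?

From (2): november ∉ Z.
(4): K already has 0, so the rest are out.
Suppose echo ∈ Z: no assignment then satisfies all the clues, so echo ∉ Z.

Z = {bravo}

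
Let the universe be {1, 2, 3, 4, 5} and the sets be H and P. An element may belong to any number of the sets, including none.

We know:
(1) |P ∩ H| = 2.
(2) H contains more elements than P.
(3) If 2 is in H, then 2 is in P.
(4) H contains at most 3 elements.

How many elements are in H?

3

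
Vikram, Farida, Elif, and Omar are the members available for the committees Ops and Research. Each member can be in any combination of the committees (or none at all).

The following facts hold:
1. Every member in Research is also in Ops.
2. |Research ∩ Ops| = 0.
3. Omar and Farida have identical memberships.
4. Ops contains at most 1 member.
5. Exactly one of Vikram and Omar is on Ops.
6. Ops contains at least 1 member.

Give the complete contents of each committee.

Ops = {Vikram}; Research = {}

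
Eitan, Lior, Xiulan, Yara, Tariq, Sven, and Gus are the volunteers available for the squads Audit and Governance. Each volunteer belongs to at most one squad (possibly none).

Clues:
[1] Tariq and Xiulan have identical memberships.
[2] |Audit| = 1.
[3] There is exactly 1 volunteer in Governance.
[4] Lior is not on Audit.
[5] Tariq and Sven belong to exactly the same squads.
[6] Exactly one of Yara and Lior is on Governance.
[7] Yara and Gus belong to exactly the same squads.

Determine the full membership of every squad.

Audit = {Eitan}; Governance = {Lior}

From (4): Lior ∉ Audit.
Suppose Eitan ∉ Audit: no assignment then satisfies all the clues, so Eitan ∈ Audit.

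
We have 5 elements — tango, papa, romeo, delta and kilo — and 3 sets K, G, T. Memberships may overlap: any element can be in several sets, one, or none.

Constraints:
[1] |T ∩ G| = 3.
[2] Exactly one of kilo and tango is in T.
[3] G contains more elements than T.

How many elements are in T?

3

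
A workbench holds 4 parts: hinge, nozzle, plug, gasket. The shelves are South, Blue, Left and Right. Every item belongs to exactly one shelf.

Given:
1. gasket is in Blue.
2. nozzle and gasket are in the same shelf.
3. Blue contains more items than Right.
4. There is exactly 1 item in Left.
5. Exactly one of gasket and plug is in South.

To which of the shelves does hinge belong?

hinge: Left

From (1): gasket ∈ Blue.
(2): nozzle matches gasket: nozzle ∉ South.
(2): nozzle matches gasket: nozzle ∈ Blue.
(5) (exactly one): plug ∈ South.
(4): only 1 candidates remain for Left, so all are in.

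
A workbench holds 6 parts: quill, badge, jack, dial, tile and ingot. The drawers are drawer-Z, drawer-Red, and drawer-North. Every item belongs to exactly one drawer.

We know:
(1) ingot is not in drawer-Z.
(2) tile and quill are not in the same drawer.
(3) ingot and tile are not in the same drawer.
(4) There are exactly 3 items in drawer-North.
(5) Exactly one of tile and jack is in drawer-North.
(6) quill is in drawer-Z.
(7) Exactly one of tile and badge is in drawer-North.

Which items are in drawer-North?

drawer-North = {badge, ingot, jack}

From (1): ingot ∉ drawer-Z.
From (6): quill ∈ drawer-Z.
(2): tile ∉ drawer-Z.
Suppose badge ∉ drawer-North: no assignment then satisfies all the clues, so badge ∈ drawer-North.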